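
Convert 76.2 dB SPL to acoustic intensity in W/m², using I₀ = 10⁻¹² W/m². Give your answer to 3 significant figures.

4.17e-05 W/m²

I = I₀·10^(L/10) = 10⁻¹² × 10^(76.2/10) = 10^(-4.380).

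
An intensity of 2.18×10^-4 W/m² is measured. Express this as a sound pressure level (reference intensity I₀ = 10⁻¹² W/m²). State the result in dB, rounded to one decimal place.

83.4 dB

Dividing by I₀ shifts the exponent by 12: I/I₀ = 2.18×10^8.
L = 10·(0.3385 + 8) = 83.38 dB.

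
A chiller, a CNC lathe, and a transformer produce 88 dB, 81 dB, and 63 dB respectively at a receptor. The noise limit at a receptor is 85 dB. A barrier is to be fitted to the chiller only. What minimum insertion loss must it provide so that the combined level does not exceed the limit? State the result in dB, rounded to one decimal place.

Fixed contribution from the other sources: Σ 10^(L/10) = 10^(81/10) + 10^(63/10) = 1.279e+08 (81.07 dB).
To meet 85 dB overall, the treated chiller may contribute at most 10^(85/10) − 1.279e+08 = 1.883e+08, i.e. 82.75 dB.
Required insertion loss = 88 − 82.75 = 5.25 dB.

5.3 dB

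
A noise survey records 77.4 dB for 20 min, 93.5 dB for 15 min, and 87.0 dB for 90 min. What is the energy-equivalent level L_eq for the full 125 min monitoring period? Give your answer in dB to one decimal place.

88.1 dB

The energy average is taken in the linear domain: L_eq = 10·log₁₀[(Σ tᵢ·10^(Lᵢ/10))/T], T = 125 min.
Σ tᵢ·10^(Lᵢ/10) = 20·10^(77.4/10) + 15·10^(93.5/10) + 90·10^(87.0/10) = 7.979e+10.
L_eq = 10·log₁₀(7.979e+10/125) = 88.05 dB.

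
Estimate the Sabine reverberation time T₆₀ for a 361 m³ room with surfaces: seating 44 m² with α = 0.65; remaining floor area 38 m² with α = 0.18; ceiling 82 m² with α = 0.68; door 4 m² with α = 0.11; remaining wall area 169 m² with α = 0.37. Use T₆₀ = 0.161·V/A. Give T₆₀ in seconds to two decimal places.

0.38 s

Summing Sᵢαᵢ: 44·0.65 + 38·0.18 + 82·0.68 + 4·0.11 + 169·0.37 = 154.17 m².
T₆₀ = 0.161·V/A = 0.161·361/154.17 = 0.377 s.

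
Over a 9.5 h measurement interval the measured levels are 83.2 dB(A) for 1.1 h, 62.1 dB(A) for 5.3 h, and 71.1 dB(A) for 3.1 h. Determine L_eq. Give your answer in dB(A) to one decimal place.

L_eq = 10·log₁₀[(1/T)·Σ tᵢ·10^(Lᵢ/10)] with T = 9.5 h.
Σ tᵢ·10^(Lᵢ/10) = 1.1·10^(83.2/10) + 5.3·10^(62.1/10) + 3.1·10^(71.1/10) = 2.784e+08.
L_eq = 10·log₁₀(2.784e+08/9.5) = 74.67 dB(A).

74.7 dB(A)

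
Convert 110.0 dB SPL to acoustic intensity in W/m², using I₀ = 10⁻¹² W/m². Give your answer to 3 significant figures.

0.100 W/m²

I = I₀·10^(L/10) = 10⁻¹² × 10^(110.0/10) = 10^(-1.000).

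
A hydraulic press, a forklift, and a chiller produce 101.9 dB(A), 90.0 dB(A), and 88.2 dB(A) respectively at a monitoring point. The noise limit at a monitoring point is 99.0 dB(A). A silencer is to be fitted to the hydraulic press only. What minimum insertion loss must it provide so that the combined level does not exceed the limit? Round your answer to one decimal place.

Fixed contribution from the other sources: Σ 10^(L/10) = 10^(90.0/10) + 10^(88.2/10) = 1.661e+09 (92.20 dB(A)).
To meet 99.0 dB(A) overall, the treated hydraulic press may contribute at most 10^(99.0/10) − 1.661e+09 = 6.283e+09, i.e. 97.98 dB(A).
So the hydraulic press must be reduced from 101.9 to 97.98 dB(A): IL = 3.92 dB.

3.9 dB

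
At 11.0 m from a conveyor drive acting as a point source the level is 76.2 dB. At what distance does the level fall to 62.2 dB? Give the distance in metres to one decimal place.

55.1 m

The 14.0 dB drop corresponds to a distance ratio of 10^(14.0/20) for a point source.
r₂ = 11.0·10^((76.2−62.2)/20) = 11.0·10^(14.0/20) = 55.13 m.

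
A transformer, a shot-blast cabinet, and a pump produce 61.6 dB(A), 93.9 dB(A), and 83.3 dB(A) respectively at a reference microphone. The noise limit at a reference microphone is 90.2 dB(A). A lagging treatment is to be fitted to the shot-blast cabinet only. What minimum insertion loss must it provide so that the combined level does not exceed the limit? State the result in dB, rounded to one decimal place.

Fixed contribution from the other sources: Σ 10^(L/10) = 10^(61.6/10) + 10^(83.3/10) = 2.152e+08 (83.33 dB(A)).
To meet 90.2 dB(A) overall, the treated shot-blast cabinet may contribute at most 10^(90.2/10) − 2.152e+08 = 8.319e+08, i.e. 89.20 dB(A).
So the shot-blast cabinet must be reduced from 93.9 to 89.20 dB(A): IL = 4.70 dB.

4.7 dB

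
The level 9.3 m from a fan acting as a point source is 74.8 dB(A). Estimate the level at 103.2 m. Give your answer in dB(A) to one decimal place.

For a point source, L₂ = L₁ − 20·log₁₀(r₂/r₁).
L₂ = 74.8 − 20·log₁₀(103.2/9.3) = 74.8 − 20.904 = 53.90 dB(A).

53.9 dB(A)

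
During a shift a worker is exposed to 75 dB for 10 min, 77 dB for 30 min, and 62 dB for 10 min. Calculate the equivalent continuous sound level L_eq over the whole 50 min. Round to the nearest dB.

76 dB

L_eq = 10·log₁₀[(1/T)·Σ tᵢ·10^(Lᵢ/10)] with T = 50 min.
Σ tᵢ·10^(Lᵢ/10) = 10·10^(75/10) + 30·10^(77/10) + 10·10^(62/10) = 1.836e+09.
L_eq = 10·log₁₀(1.836e+09/50) = 75.65 dB.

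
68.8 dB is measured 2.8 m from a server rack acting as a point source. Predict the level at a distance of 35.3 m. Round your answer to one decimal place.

For a point source, L₂ = L₁ − 20·log₁₀(r₂/r₁).
L₂ = 68.8 − 20·log₁₀(35.3/2.8) = 68.8 − 22.012 = 46.79 dB.

46.8 dB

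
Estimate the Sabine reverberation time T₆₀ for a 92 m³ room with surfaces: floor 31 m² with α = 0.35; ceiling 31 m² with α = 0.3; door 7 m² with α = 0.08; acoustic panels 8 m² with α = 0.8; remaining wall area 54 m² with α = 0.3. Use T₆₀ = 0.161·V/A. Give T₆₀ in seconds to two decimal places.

A = Σ Sᵢαᵢ = 31·0.35 + 31·0.3 + 7·0.08 + 8·0.8 + 54·0.3 = 43.31 m².
T₆₀ = 0.161·V/A = 0.161·92/43.31 = 0.342 s.

0.34 s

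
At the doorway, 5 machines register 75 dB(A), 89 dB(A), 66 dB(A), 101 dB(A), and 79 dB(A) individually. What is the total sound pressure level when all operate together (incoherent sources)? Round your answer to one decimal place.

For uncorrelated sources the intensities add, so convert each level to linear form, sum, and take 10·log₁₀ of the total.
Σ 10^(L/10) = 10^(75/10) + 10^(89/10) + 10^(66/10) + 10^(101/10) + 10^(79/10) = 1.350e+10.
L_total = 10·log₁₀(1.350e+10) = 101.30 dB(A).

101.3 dB(A)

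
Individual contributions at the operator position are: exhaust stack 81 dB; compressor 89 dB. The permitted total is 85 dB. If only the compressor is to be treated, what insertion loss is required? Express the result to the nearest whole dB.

Fixed contribution from the other source: Σ 10^(L/10) = 10^(81/10) = 1.259e+08 (81.00 dB).
The limit corresponds to 10^(85/10) = 3.162e+08; subtracting the fixed part leaves 1.903e+08 for the compressor, i.e. 82.80 dB.
Required insertion loss = 89 − 82.80 = 6.20 dB.

6 dB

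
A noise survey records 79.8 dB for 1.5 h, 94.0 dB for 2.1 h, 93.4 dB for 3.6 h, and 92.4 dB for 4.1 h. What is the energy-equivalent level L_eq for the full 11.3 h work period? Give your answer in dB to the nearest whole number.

L_eq = 10·log₁₀[(1/T)·Σ tᵢ·10^(Lᵢ/10)] with T = 11.3 h.
Σ tᵢ·10^(Lᵢ/10) = 1.5·10^(79.8/10) + 2.1·10^(94.0/10) + 3.6·10^(93.4/10) + 4.1·10^(92.4/10) = 2.042e+10.
L_eq = 10·log₁₀(2.042e+10/11.3) = 92.57 dB.

93 dB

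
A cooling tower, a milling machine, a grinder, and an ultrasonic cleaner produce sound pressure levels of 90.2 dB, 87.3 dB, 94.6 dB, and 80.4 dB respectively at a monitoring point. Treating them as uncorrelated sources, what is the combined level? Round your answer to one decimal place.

96.6 dB

Incoherent sources combine by intensity addition: L_total = 10·log₁₀(Σ 10^(L_i/10)).
Σ 10^(L/10) = 10^(90.2/10) + 10^(87.3/10) + 10^(94.6/10) + 10^(80.4/10) = 4.578e+09.
L_total = 10·log₁₀(4.578e+09) = 96.61 dB.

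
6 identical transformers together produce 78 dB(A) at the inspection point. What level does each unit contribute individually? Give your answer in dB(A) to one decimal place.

6 equal contributions raise the level by 10·log₁₀ 6 = 7.782 dB, so each unit alone gives 78 − 7.782.

70.2 dB(A)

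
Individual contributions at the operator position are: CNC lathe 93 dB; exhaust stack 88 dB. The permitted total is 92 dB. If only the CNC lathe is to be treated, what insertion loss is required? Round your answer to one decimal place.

3.2 dB

Fixed contribution from the other source: Σ 10^(L/10) = 10^(88/10) = 6.310e+08 (88.00 dB).
The limit corresponds to 10^(92/10) = 1.585e+09; subtracting the fixed part leaves 9.539e+08 for the CNC lathe, i.e. 89.80 dB.
So the CNC lathe must be reduced from 93 to 89.80 dB: IL = 3.20 dB.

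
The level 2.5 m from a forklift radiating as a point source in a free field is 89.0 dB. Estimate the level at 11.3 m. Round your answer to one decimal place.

75.9 dB

Point-source attenuation: ΔL = 20·log₁₀(r₂/r₁) = 20·log₁₀(11.3/2.5) = 13.103 dB.
L₂ = 89.0 − 20·log₁₀(11.3/2.5) = 89.0 − 13.103 = 75.90 dB.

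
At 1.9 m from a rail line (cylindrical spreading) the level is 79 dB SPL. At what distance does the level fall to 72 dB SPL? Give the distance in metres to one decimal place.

9.5 m

Line-source spreading drops the level by 10·log₁₀(r₂/r₁); inverting, r₂/r₁ = 10^(ΔL/10).
r₂ = 1.9·10^((79−72)/10) = 1.9·10^(7.0/10) = 9.52 m.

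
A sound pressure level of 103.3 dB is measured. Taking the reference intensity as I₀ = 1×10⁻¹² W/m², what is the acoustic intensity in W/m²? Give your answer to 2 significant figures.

0.021 W/m²

L = 10·log₁₀(I/I₀) ⇒ I = I₀·10^(L/10) = 10⁻¹² × 10^10.33.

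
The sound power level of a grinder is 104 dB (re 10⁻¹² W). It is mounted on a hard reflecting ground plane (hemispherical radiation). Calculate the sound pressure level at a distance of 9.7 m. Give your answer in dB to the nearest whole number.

Free-field hemispherical radiation: L_p = L_w − 10·log₁₀(2π·r²), r = 9.7 m.
2π·r² = 591.2 m², 10·log₁₀ of that is 27.717 dB.
L_p = 104 − 27.717 = 76.28 dB.

76 dB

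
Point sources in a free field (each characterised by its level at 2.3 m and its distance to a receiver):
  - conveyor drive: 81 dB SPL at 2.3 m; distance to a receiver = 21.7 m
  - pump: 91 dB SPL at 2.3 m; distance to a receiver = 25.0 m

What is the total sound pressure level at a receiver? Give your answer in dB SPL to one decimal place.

Apply inverse-square spreading to bring every level to the receiver, then sum 10^(L/10).
conveyor drive: 81 − 20·log₁₀(21.7/2.3) = 81 − 19.49 = 61.51 dB SPL.
pump: 91 − 20·log₁₀(25.0/2.3) = 91 − 20.72 = 70.28 dB SPL.
Σ 10^(L/10) = 1.207e+07 → L_total = 10·log₁₀(1.207e+07) = 70.82 dB SPL.

70.8 dB SPL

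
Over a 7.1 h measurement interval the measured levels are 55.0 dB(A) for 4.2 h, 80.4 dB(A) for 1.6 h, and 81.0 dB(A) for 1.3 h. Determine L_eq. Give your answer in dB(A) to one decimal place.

76.8 dB(A)

The energy average is taken in the linear domain: L_eq = 10·log₁₀[(Σ tᵢ·10^(Lᵢ/10))/T], T = 7.1 h.
Σ tᵢ·10^(Lᵢ/10) = 4.2·10^(55.0/10) + 1.6·10^(80.4/10) + 1.3·10^(81.0/10) = 3.404e+08.
L_eq = 10·log₁₀(3.404e+08/7.1) = 76.81 dB(A).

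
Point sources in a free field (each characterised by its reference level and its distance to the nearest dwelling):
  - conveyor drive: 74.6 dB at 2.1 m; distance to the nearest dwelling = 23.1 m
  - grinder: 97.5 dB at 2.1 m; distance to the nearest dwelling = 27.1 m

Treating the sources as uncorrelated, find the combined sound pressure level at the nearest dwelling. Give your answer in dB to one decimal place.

Propagate each source to the receiver with L = L_ref − 20·log₁₀(r/r_ref), then add intensities.
conveyor drive: 74.6 − 20·log₁₀(23.1/2.1) = 74.6 − 20.83 = 53.77 dB.
grinder: 97.5 − 20·log₁₀(27.1/2.1) = 97.5 − 22.21 = 75.29 dB.
Σ 10^(L/10) = 3.401e+07 → L_total = 10·log₁₀(3.401e+07) = 75.32 dB.

75.3 dB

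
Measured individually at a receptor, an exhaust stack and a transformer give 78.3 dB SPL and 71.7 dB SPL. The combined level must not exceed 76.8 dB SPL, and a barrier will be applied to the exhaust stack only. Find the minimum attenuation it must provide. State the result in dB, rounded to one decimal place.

Everything except the exhaust stack sums to 10^(71.7/10) = 1.479e+07 in linear terms, 71.70 dB SPL.
To meet 76.8 dB SPL overall, the treated exhaust stack may contribute at most 10^(76.8/10) − 1.479e+07 = 3.307e+07, i.e. 75.19 dB SPL.
Required insertion loss = 78.3 − 75.19 = 3.11 dB.

3.1 dB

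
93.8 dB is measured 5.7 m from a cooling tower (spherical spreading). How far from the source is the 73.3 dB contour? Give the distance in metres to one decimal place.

60.4 m

The 20.5 dB drop corresponds to a distance ratio of 10^(20.5/20) for a point source.
r₂ = 5.7·10^((93.8−73.3)/20) = 5.7·10^(20.5/20) = 60.38 m.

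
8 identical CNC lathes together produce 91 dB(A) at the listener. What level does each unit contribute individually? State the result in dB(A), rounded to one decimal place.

82.0 dB(A)

For N identical incoherent sources L_total = L₁ + 10·log₁₀ N, so L₁ = 91 − 10·log₁₀(8) = 91 − 9.031.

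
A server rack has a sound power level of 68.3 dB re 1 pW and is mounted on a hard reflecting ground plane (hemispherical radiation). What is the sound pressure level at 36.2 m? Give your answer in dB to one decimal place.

29.1 dB

L_p = L_w − 10·log₁₀(2π·r²) with r = 36.2 m.
2π·r² = 8234 m², 10·log₁₀ of that is 39.156 dB.
L_p = 68.3 − 39.156 = 29.14 dB.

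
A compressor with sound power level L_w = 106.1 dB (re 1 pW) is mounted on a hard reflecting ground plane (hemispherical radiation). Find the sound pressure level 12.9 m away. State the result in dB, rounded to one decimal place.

75.9 dB

L_p = L_w − 10·log₁₀(2π·r²) with r = 12.9 m.
2π·r² = 1046 m², 10·log₁₀ of that is 30.194 dB.
L_p = 106.1 − 30.194 = 75.91 dB.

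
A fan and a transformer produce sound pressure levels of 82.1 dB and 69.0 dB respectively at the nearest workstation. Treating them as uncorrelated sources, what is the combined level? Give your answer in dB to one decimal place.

Incoherent sources combine by intensity addition: L_total = 10·log₁₀(Σ 10^(L_i/10)).
Σ 10^(L/10) = 10^(82.1/10) + 10^(69.0/10) = 1.701e+08.
L_total = 10·log₁₀(1.701e+08) = 82.31 dB.

82.3 dB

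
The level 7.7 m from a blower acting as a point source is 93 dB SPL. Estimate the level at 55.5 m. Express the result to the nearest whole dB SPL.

76 dB SPL

Point-source attenuation: ΔL = 20·log₁₀(r₂/r₁) = 20·log₁₀(55.5/7.7) = 17.156 dB.
L₂ = 93 − 20·log₁₀(55.5/7.7) = 93 − 17.156 = 75.84 dB SPL.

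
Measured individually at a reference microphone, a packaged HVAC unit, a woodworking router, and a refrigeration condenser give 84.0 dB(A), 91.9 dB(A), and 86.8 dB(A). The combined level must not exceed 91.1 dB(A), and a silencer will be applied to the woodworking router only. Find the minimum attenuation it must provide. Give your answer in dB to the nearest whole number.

4 dB

Everything except the woodworking router sums to 10^(84.0/10) + 10^(86.8/10) = 7.298e+08 in linear terms, 88.63 dB(A).
The limit corresponds to 10^(91.1/10) = 1.288e+09; subtracting the fixed part leaves 5.584e+08 for the woodworking router, i.e. 87.47 dB(A).
Required insertion loss = 91.9 − 87.47 = 4.43 dB.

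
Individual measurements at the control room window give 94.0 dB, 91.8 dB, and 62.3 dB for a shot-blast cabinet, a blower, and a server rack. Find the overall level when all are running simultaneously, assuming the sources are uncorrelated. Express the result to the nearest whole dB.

96 dB

Incoherent sources combine by intensity addition: L_total = 10·log₁₀(Σ 10^(L_i/10)).
Σ 10^(L/10) = 10^(94.0/10) + 10^(91.8/10) + 10^(62.3/10) = 4.027e+09.
L_total = 10·log₁₀(4.027e+09) = 96.05 dB.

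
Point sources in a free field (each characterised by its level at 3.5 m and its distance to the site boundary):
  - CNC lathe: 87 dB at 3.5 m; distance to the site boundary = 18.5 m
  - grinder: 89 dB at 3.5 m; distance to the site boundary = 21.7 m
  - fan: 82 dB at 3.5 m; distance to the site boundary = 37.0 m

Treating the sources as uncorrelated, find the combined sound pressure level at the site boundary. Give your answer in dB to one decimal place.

76.0 dB

Apply inverse-square spreading to bring every level to the receiver, then sum 10^(L/10).
CNC lathe: 87 − 20·log₁₀(18.5/3.5) = 87 − 14.46 = 72.54 dB.
grinder: 89 − 20·log₁₀(21.7/3.5) = 89 − 15.85 = 73.15 dB.
fan: 82 − 20·log₁₀(37.0/3.5) = 82 − 20.48 = 61.52 dB.
Σ 10^(L/10) = 4.002e+07 → L_total = 10·log₁₀(4.002e+07) = 76.02 dB.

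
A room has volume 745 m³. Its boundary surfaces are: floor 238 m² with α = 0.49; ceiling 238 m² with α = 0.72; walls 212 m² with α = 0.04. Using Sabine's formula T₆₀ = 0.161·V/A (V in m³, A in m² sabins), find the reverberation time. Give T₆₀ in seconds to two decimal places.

Total absorption A = 238·0.49 + 238·0.72 + 212·0.04 = 296.46 m² sabins.
T₆₀ = 0.161·V/A = 0.161·745/296.46 = 0.405 s.

0.40 s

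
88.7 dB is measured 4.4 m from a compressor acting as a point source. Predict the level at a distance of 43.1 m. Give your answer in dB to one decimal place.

Point-source attenuation: ΔL = 20·log₁₀(r₂/r₁) = 20·log₁₀(43.1/4.4) = 19.820 dB.
L₂ = 88.7 − 20·log₁₀(43.1/4.4) = 88.7 − 19.820 = 68.88 dB.

68.9 dB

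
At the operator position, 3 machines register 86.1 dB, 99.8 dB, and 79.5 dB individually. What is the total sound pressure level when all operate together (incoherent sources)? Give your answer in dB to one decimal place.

Incoherent sources combine by intensity addition: L_total = 10·log₁₀(Σ 10^(L_i/10)).
Σ 10^(L/10) = 10^(86.1/10) + 10^(99.8/10) + 10^(79.5/10) = 1.005e+10.
L_total = 10·log₁₀(1.005e+10) = 100.02 dB.

100.0 dB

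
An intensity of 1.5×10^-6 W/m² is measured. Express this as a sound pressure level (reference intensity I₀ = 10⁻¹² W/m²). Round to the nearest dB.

Dividing by I₀ shifts the exponent by 12: I/I₀ = 1.5×10^6.
L = 10·(0.1761 + 6) = 61.76 dB.

62 dB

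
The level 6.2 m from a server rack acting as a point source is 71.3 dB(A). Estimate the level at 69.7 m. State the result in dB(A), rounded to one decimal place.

For a point source, L₂ = L₁ − 20·log₁₀(r₂/r₁).
L₂ = 71.3 − 20·log₁₀(69.7/6.2) = 71.3 − 21.017 = 50.28 dB(A).

50.3 dB(A)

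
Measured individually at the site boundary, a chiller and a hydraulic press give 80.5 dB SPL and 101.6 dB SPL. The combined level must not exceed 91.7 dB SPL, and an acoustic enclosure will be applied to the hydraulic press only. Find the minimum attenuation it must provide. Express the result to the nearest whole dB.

Fixed contribution from the other source: Σ 10^(L/10) = 10^(80.5/10) = 1.122e+08 (80.50 dB SPL).
To meet 91.7 dB SPL overall, the treated hydraulic press may contribute at most 10^(91.7/10) − 1.122e+08 = 1.367e+09, i.e. 91.36 dB SPL.
So the hydraulic press must be reduced from 101.6 to 91.36 dB SPL: IL = 10.24 dB.

10 dB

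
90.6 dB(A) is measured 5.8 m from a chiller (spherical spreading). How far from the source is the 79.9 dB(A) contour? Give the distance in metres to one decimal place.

19.9 m

The 10.7 dB drop corresponds to a distance ratio of 10^(10.7/20) for a point source.
r₂ = 5.8·10^((90.6−79.9)/20) = 5.8·10^(10.7/20) = 19.88 m.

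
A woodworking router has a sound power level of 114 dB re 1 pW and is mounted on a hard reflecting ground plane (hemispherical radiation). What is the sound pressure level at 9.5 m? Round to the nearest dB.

86 dB

The power spreads over a hemisphere of area 2π·r², so L_p = L_w − 10·log₁₀(2π·r²).
2π·r² = 567.1 m², 10·log₁₀ of that is 27.536 dB.
L_p = 114 − 27.536 = 86.46 dB.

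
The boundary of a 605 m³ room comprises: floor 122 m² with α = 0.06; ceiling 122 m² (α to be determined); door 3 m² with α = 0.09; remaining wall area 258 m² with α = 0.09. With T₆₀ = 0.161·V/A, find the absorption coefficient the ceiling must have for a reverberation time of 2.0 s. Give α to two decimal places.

A = 0.161·V/T₆₀ = 0.161·605/2.0 = 48.70 m² sabins.
Absorption from the other surfaces = 122·0.06 + 3·0.09 + 258·0.09 = 30.81 m², so the ceiling must supply 17.89 m² over 122 m².
α = 17.89/122 = 0.147.

0.15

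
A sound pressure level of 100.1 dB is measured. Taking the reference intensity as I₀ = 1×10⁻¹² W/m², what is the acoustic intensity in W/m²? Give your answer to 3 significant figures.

L = 10·log₁₀(I/I₀) ⇒ I = I₀·10^(L/10) = 10⁻¹² × 10^10.01.

0.0102 W/m²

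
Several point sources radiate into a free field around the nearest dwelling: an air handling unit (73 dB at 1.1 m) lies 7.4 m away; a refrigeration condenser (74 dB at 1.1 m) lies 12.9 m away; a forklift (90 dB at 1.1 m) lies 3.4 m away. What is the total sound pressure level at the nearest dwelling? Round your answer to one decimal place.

Propagate each source to the receiver with L = L_ref − 20·log₁₀(r/r_ref), then add intensities.
air handling unit: 73 − 20·log₁₀(7.4/1.1) = 73 − 16.56 = 56.44 dB.
refrigeration condenser: 74 − 20·log₁₀(12.9/1.1) = 74 − 21.38 = 52.62 dB.
forklift: 90 − 20·log₁₀(3.4/1.1) = 90 − 9.80 = 80.20 dB.
Σ 10^(L/10) = 1.053e+08 → L_total = 10·log₁₀(1.053e+08) = 80.22 dB.

80.2 dB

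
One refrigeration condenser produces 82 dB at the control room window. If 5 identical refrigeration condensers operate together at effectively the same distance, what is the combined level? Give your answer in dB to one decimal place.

89.0 dB

With 5 equal, uncorrelated contributions the intensity is 5× that of one unit, giving a rise of 10·log₁₀ 5.
L_total = 82 + 10·log₁₀(5) = 82 + 6.990 = 88.99 dB.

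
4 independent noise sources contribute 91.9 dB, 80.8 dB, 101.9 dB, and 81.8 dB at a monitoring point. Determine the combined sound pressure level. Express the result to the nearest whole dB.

For uncorrelated sources the intensities add, so convert each level to linear form, sum, and take 10·log₁₀ of the total.
Σ 10^(L/10) = 10^(91.9/10) + 10^(80.8/10) + 10^(101.9/10) + 10^(81.8/10) = 1.731e+10.
L_total = 10·log₁₀(1.731e+10) = 102.38 dB.

102 dB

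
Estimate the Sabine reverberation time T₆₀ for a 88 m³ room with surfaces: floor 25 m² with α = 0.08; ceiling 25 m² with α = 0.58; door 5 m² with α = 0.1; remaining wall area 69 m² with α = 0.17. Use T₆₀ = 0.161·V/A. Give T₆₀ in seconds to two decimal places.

0.49 s

A = Σ Sᵢαᵢ = 25·0.08 + 25·0.58 + 5·0.1 + 69·0.17 = 28.73 m².
T₆₀ = 0.161 × 88 / 28.73 = 0.493 s.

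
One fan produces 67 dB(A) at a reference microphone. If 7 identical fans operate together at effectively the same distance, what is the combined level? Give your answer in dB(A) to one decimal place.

75.5 dB(A)

L_total = L₁ + 10·log₁₀ N for N identical incoherent sources.
L_total = 67 + 10·log₁₀(7) = 67 + 8.451 = 75.45 dB(A).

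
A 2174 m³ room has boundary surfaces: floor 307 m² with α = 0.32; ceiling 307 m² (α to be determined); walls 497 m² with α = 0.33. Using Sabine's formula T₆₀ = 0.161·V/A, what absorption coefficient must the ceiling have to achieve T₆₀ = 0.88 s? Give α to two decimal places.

0.44

From T₆₀ = 0.161·V/A, the target T₆₀ = 0.88 s needs A = 0.161·2174/0.88 = 397.74 m².
Absorption from the other surfaces = 307·0.32 + 497·0.33 = 262.25 m², so the ceiling must supply 135.49 m² over 307 m².
α = 135.49/307 = 0.441.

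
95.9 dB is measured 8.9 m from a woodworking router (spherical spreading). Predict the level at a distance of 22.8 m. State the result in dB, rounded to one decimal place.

For a point source, L₂ = L₁ − 20·log₁₀(r₂/r₁).
L₂ = 95.9 − 20·log₁₀(22.8/8.9) = 95.9 − 8.171 = 87.73 dB.

87.7 dB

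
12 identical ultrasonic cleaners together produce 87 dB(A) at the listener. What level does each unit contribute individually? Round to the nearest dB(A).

12 equal contributions raise the level by 10·log₁₀ 12 = 10.792 dB, so each unit alone gives 87 − 10.792.

76 dB(A)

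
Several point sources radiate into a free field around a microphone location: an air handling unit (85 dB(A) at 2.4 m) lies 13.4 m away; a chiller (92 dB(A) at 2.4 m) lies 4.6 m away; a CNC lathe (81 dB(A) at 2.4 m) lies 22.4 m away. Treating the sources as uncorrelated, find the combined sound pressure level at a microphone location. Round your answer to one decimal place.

Propagate each source to the receiver with L = L_ref − 20·log₁₀(r/r_ref), then add intensities.
air handling unit: 85 − 20·log₁₀(13.4/2.4) = 85 − 14.94 = 70.06 dB(A).
chiller: 92 − 20·log₁₀(4.6/2.4) = 92 − 5.65 = 86.35 dB(A).
CNC lathe: 81 − 20·log₁₀(22.4/2.4) = 81 − 19.40 = 61.60 dB(A).
Σ 10^(L/10) = 4.430e+08 → L_total = 10·log₁₀(4.430e+08) = 86.46 dB(A).

86.5 dB(A)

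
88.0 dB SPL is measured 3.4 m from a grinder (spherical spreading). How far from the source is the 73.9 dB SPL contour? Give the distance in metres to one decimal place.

The 14.1 dB drop corresponds to a distance ratio of 10^(14.1/20) for a point source.
r₂ = 3.4·10^((88.0−73.9)/20) = 3.4·10^(14.1/20) = 17.24 m.

17.2 m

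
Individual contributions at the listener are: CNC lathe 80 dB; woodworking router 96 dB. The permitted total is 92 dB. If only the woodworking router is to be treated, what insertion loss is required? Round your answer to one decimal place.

Everything except the woodworking router sums to 10^(80/10) = 1.000e+08 in linear terms, 80.00 dB.
To meet 92 dB overall, the treated woodworking router may contribute at most 10^(92/10) − 1.000e+08 = 1.485e+09, i.e. 91.72 dB.
Required insertion loss = 96 − 91.72 = 4.28 dB.

4.3 dB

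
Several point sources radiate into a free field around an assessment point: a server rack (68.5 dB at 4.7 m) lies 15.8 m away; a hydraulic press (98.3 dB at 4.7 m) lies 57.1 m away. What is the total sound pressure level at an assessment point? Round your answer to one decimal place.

76.7 dB

First find each source's level at the receiver (point-source: −20·log₁₀(r/r_ref)), then combine on an intensity basis.
server rack: 68.5 − 20·log₁₀(15.8/4.7) = 68.5 − 10.53 = 57.97 dB.
hydraulic press: 98.3 − 20·log₁₀(57.1/4.7) = 98.3 − 21.69 = 76.61 dB.
Σ 10^(L/10) = 4.643e+07 → L_total = 10·log₁₀(4.643e+07) = 76.67 dB.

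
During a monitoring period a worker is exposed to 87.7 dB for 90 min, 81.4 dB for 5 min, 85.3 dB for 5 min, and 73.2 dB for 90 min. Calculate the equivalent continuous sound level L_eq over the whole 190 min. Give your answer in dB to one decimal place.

Weight each interval's intensity by its duration and average over T = 190 min:
Σ tᵢ·10^(Lᵢ/10) = 90·10^(87.7/10) + 5·10^(81.4/10) + 5·10^(85.3/10) + 90·10^(73.2/10) = 5.726e+10.
L_eq = 10·log₁₀(5.726e+10/190) = 84.79 dB.

84.8 dB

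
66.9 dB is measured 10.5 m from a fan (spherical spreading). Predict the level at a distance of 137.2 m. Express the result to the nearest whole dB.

45 dB

Point-source attenuation: ΔL = 20·log₁₀(r₂/r₁) = 20·log₁₀(137.2/10.5) = 22.323 dB.
L₂ = 66.9 − 20·log₁₀(137.2/10.5) = 66.9 − 22.323 = 44.58 dB.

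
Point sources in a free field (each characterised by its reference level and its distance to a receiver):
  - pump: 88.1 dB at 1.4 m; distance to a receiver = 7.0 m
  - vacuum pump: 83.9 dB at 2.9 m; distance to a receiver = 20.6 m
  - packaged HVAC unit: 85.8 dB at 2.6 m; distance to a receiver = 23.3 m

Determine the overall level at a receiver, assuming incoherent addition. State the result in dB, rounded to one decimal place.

First find each source's level at the receiver (point-source: −20·log₁₀(r/r_ref)), then combine on an intensity basis.
pump: 88.1 − 20·log₁₀(7.0/1.4) = 88.1 − 13.98 = 74.12 dB.
vacuum pump: 83.9 − 20·log₁₀(20.6/2.9) = 83.9 − 17.03 = 66.87 dB.
packaged HVAC unit: 85.8 − 20·log₁₀(23.3/2.6) = 85.8 − 19.05 = 66.75 dB.
Σ 10^(L/10) = 3.543e+07 → L_total = 10·log₁₀(3.543e+07) = 75.49 dB.

75.5 dB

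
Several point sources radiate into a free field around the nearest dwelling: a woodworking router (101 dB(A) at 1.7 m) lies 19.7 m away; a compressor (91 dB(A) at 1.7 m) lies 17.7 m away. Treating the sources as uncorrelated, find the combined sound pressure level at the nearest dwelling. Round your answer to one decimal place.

Propagate each source to the receiver with L = L_ref − 20·log₁₀(r/r_ref), then add intensities.
woodworking router: 101 − 20·log₁₀(19.7/1.7) = 101 − 21.28 = 79.72 dB(A).
compressor: 91 − 20·log₁₀(17.7/1.7) = 91 − 20.35 = 70.65 dB(A).
Σ 10^(L/10) = 1.054e+08 → L_total = 10·log₁₀(1.054e+08) = 80.23 dB(A).

80.2 dB(A)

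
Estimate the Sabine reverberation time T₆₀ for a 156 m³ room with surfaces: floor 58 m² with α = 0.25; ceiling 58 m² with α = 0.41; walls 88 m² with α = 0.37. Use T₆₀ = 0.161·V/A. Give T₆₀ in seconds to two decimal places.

Total absorption A = 58·0.25 + 58·0.41 + 88·0.37 = 70.84 m² sabins.
T₆₀ = 0.161·V/A = 0.161·156/70.84 = 0.355 s.

0.35 s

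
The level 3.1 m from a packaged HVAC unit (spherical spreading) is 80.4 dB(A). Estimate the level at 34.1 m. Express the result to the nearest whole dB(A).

For a point source, L₂ = L₁ − 20·log₁₀(r₂/r₁).
L₂ = 80.4 − 20·log₁₀(34.1/3.1) = 80.4 − 20.828 = 59.57 dB(A).

60 dB(A)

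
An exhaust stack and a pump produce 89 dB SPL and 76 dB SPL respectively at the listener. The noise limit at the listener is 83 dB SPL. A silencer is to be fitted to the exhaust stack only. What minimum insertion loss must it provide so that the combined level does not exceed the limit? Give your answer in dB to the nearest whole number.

Everything except the exhaust stack sums to 10^(76/10) = 3.981e+07 in linear terms, 76.00 dB SPL.
To meet 83 dB SPL overall, the treated exhaust stack may contribute at most 10^(83/10) − 3.981e+07 = 1.597e+08, i.e. 82.03 dB SPL.
Required insertion loss = 89 − 82.03 = 6.97 dB.

7 dB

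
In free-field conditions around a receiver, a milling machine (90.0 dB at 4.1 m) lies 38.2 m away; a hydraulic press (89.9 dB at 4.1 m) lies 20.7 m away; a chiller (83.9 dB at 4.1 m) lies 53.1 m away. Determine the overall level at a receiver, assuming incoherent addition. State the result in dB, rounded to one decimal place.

Propagate each source to the receiver with L = L_ref − 20·log₁₀(r/r_ref), then add intensities.
milling machine: 90.0 − 20·log₁₀(38.2/4.1) = 90.0 − 19.39 = 70.61 dB.
hydraulic press: 89.9 − 20·log₁₀(20.7/4.1) = 89.9 − 14.06 = 75.84 dB.
chiller: 83.9 − 20·log₁₀(53.1/4.1) = 83.9 − 22.25 = 61.65 dB.
Σ 10^(L/10) = 5.132e+07 → L_total = 10·log₁₀(5.132e+07) = 77.10 dB.

77.1 dB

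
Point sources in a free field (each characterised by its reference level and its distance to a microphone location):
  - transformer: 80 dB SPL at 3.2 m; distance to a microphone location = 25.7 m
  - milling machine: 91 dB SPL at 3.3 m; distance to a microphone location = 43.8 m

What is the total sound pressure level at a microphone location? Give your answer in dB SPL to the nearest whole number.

First find each source's level at the receiver (point-source: −20·log₁₀(r/r_ref)), then combine on an intensity basis.
transformer: 80 − 20·log₁₀(25.7/3.2) = 80 − 18.10 = 61.90 dB SPL.
milling machine: 91 − 20·log₁₀(43.8/3.3) = 91 − 22.46 = 68.54 dB SPL.
Σ 10^(L/10) = 8.697e+06 → L_total = 10·log₁₀(8.697e+06) = 69.39 dB SPL.

69 dB SPL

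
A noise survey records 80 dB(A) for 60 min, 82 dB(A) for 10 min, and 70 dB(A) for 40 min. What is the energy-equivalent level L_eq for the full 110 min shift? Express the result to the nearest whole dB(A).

The energy average is taken in the linear domain: L_eq = 10·log₁₀[(Σ tᵢ·10^(Lᵢ/10))/T], T = 110 min.
Σ tᵢ·10^(Lᵢ/10) = 60·10^(80/10) + 10·10^(82/10) + 40·10^(70/10) = 7.985e+09.
L_eq = 10·log₁₀(7.985e+09/110) = 78.61 dB(A).

79 dB(A)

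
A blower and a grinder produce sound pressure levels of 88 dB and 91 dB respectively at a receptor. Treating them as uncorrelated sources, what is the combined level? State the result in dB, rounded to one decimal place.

92.8 dB

For uncorrelated sources the intensities add, so convert each level to linear form, sum, and take 10·log₁₀ of the total.
Σ 10^(L/10) = 10^(88/10) + 10^(91/10) = 1.890e+09.
L_total = 10·log₁₀(1.890e+09) = 92.76 dB.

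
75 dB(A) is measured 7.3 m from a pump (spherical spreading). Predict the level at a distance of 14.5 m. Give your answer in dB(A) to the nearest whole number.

69 dB(A)

For a point source, L₂ = L₁ − 20·log₁₀(r₂/r₁).
L₂ = 75 − 20·log₁₀(14.5/7.3) = 75 − 5.961 = 69.04 dB(A).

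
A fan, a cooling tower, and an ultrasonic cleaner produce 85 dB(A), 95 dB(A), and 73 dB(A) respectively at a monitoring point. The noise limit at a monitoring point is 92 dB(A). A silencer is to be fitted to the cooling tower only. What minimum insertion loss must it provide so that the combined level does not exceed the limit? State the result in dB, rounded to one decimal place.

Fixed contribution from the other sources: Σ 10^(L/10) = 10^(85/10) + 10^(73/10) = 3.362e+08 (85.27 dB(A)).
To meet 92 dB(A) overall, the treated cooling tower may contribute at most 10^(92/10) − 3.362e+08 = 1.249e+09, i.e. 90.96 dB(A).
So the cooling tower must be reduced from 95 to 90.96 dB(A): IL = 4.04 dB.

4.0 dB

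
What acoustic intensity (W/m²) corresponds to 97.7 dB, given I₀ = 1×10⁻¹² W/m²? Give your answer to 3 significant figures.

0.00589 W/m²

I/I₀ = 10^(97.7/10) = 5.888e+09, so I = 5.888e+09 × 10⁻¹² W/m².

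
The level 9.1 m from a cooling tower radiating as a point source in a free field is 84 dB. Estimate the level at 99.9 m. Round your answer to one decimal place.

63.2 dB

For a point source, L₂ = L₁ − 20·log₁₀(r₂/r₁).
L₂ = 84 − 20·log₁₀(99.9/9.1) = 84 − 20.810 = 63.19 dB.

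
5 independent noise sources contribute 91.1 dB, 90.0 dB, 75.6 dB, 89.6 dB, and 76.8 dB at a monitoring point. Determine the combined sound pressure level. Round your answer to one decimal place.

95.2 dB

Incoherent sources combine by intensity addition: L_total = 10·log₁₀(Σ 10^(L_i/10)).
Σ 10^(L/10) = 10^(91.1/10) + 10^(90.0/10) + 10^(75.6/10) + 10^(89.6/10) + 10^(76.8/10) = 3.284e+09.
L_total = 10·log₁₀(3.284e+09) = 95.16 dB.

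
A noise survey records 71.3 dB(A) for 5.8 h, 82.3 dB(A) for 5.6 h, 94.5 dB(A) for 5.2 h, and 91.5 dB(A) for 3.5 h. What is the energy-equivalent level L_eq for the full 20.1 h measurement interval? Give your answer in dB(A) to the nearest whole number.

90 dB(A)

The energy average is taken in the linear domain: L_eq = 10·log₁₀[(Σ tᵢ·10^(Lᵢ/10))/T], T = 20.1 h.
Σ tᵢ·10^(Lᵢ/10) = 5.8·10^(71.3/10) + 5.6·10^(82.3/10) + 5.2·10^(94.5/10) + 3.5·10^(91.5/10) = 2.063e+10.
L_eq = 10·log₁₀(2.063e+10/20.1) = 90.11 dB(A).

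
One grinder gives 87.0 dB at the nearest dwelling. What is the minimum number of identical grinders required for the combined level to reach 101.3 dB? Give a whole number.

Need L₁ + 10·log₁₀ N ≥ 101.3, i.e. log₁₀ N ≥ 1.43.
N ≥ 10^(14.3/10) = 26.915, so N = 27.

27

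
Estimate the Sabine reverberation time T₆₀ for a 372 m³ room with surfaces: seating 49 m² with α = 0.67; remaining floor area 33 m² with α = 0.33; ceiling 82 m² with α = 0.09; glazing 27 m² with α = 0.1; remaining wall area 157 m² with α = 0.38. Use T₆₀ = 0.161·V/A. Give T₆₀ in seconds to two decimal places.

A = Σ Sᵢαᵢ = 49·0.67 + 33·0.33 + 82·0.09 + 27·0.1 + 157·0.38 = 113.46 m².
T₆₀ = 0.161 × 372 / 113.46 = 0.528 s.

0.53 s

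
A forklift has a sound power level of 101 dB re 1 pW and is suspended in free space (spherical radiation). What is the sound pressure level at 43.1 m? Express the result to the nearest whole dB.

57 dB

L_p = L_w − 10·log₁₀(4π·r²) with r = 43.1 m.
4π·r² = 2.334e+04 m², 10·log₁₀ of that is 43.682 dB.
L_p = 101 − 43.682 = 57.32 dB.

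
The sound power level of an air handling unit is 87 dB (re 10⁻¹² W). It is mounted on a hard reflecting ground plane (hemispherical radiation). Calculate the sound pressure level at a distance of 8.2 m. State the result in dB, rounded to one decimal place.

60.7 dB

L_p = L_w − 10·log₁₀(2π·r²) with r = 8.2 m.
2π·r² = 422.5 m², 10·log₁₀ of that is 26.258 dB.
L_p = 87 − 26.258 = 60.74 dB.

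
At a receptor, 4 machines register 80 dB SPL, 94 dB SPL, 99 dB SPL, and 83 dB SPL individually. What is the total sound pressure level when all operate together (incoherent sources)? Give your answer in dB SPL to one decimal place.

100.3 dB SPL

For uncorrelated sources the intensities add, so convert each level to linear form, sum, and take 10·log₁₀ of the total.
Σ 10^(L/10) = 10^(80/10) + 10^(94/10) + 10^(99/10) + 10^(83/10) = 1.075e+10.
L_total = 10·log₁₀(1.075e+10) = 100.32 dB SPL.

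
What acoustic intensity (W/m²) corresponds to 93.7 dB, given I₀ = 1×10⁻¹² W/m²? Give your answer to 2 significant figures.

0.0023 W/m²

I/I₀ = 10^(93.7/10) = 2.344e+09, so I = 2.344e+09 × 10⁻¹² W/m².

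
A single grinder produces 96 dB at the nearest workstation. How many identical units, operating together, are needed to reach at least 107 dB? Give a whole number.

The shortfall is 107 − 96 = 11.0 dB, and N units add 10·log₁₀ N, so need 10·log₁₀ N ≥ 11.0.
N ≥ 10^(11.0/10) = 12.589, so N = 13.

13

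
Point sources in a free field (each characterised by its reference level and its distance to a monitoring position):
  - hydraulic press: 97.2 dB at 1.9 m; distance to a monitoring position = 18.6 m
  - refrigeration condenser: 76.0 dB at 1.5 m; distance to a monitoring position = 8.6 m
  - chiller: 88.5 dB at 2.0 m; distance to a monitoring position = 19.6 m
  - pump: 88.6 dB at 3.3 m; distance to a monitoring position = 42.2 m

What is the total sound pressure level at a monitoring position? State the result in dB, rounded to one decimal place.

Propagate each source to the receiver with L = L_ref − 20·log₁₀(r/r_ref), then add intensities.
hydraulic press: 97.2 − 20·log₁₀(18.6/1.9) = 97.2 − 19.82 = 77.38 dB.
refrigeration condenser: 76.0 − 20·log₁₀(8.6/1.5) = 76.0 − 15.17 = 60.83 dB.
chiller: 88.5 − 20·log₁₀(19.6/2.0) = 88.5 − 19.82 = 68.68 dB.
pump: 88.6 − 20·log₁₀(42.2/3.3) = 88.6 − 22.14 = 66.46 dB.
Σ 10^(L/10) = 6.777e+07 → L_total = 10·log₁₀(6.777e+07) = 78.31 dB.

78.3 dB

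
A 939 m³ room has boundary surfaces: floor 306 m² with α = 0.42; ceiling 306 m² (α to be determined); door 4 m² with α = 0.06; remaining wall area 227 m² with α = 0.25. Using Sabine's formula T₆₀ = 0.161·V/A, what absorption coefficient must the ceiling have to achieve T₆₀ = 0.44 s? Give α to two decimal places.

A = 0.161·V/T₆₀ = 0.161·939/0.44 = 343.59 m² sabins.
Absorption from the other surfaces = 306·0.42 + 4·0.06 + 227·0.25 = 185.51 m², so the ceiling must supply 158.08 m² over 306 m².
α = 158.08/306 = 0.517.

0.52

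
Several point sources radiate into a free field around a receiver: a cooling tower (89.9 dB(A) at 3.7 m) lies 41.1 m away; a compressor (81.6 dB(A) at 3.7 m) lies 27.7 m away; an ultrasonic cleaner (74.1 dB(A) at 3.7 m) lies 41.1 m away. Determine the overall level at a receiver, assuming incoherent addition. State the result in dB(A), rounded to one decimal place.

70.3 dB(A)

First find each source's level at the receiver (point-source: −20·log₁₀(r/r_ref)), then combine on an intensity basis.
cooling tower: 89.9 − 20·log₁₀(41.1/3.7) = 89.9 − 20.91 = 68.99 dB(A).
compressor: 81.6 − 20·log₁₀(27.7/3.7) = 81.6 − 17.49 = 64.11 dB(A).
ultrasonic cleaner: 74.1 − 20·log₁₀(41.1/3.7) = 74.1 − 20.91 = 53.19 dB(A).
Σ 10^(L/10) = 1.071e+07 → L_total = 10·log₁₀(1.071e+07) = 70.30 dB(A).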